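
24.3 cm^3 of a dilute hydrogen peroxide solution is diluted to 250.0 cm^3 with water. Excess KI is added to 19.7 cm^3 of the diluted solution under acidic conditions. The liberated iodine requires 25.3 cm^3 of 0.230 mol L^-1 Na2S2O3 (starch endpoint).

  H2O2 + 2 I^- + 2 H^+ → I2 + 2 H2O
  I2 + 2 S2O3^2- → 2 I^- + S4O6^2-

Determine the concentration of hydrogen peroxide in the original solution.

1.52 mol/L

n(S2O3^2-) = 0.0253 × 0.230 = 5.82 × 10^-3 mol
n(I2) = n(S2O3^2-)/2 = 2.91 × 10^-3 mol
n(H2O2) in the aliquot = 2.91 × 10^-3 mol (1:1 ratio)
[H2O2]_dilute = 2.91 × 10^-3 / 0.0197 = 0.148 mol/L
[H2O2]_original = 0.148 × 250.0/24.3 = 1.52 mol/L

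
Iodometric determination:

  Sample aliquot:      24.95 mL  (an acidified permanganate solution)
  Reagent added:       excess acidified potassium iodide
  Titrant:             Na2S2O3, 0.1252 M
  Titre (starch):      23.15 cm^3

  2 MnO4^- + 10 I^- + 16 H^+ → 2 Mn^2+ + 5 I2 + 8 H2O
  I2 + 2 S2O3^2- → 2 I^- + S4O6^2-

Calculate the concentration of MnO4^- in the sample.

n(S2O3^2-) = 0.02315 × 0.1252 = 2.898 × 10^-3 mol
n(I2) = n(S2O3^2-)/2 = 1.449 × 10^-3 mol
From the 2:5 ratio, n(MnO4^-) in the aliquot = 2/5 × 1.449 × 10^-3 = 5.797 × 10^-4 mol
[MnO4^-] = 5.797 × 10^-4 / 0.02495 = 0.02323 mol/L

0.02323 M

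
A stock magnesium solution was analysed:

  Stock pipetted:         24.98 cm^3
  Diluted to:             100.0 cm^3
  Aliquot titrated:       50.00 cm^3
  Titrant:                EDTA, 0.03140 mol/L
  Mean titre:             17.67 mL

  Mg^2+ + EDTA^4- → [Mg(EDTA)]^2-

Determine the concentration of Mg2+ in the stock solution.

n(EDTA) = 0.01767 × 0.03140 = 5.548 × 10^-4 mol
n(Mg2+) in the aliquot = 5.548 × 10^-4 mol (1:1 ratio)
[Mg2+]_dilute = 5.548 × 10^-4 / 0.05000 = 0.01110 mol/L
Dilution factor = 100.0 / 24.98 = 4.003
[Mg2+]_stock = 0.01110 × 4.003 = 0.04442 mol/L

0.04442 mol/L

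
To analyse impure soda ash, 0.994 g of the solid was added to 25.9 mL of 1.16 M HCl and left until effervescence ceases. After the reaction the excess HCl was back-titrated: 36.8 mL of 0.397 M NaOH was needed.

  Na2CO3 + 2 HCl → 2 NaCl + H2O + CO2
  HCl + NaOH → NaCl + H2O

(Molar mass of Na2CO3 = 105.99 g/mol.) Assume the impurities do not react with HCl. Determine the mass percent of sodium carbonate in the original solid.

82.3 %

n(HCl) added = 0.0259 × 1.16 = 0.0300 mol
n(NaOH) used in back-titration = 0.0368 × 0.397 = 0.0146 mol
n(HCl) left over = 0.0146 mol (1:1 ratio)
n(HCl) consumed by analyte = 0.0300 − 0.0146 = 0.0154 mol
From the 1:2 ratio, n(Na2CO3) = 1/2 × 0.0154 = 7.72 × 10^-3 mol
mass of Na2CO3 = 7.72 × 10^-3 × 105.99 = 0.818 g
% Na2CO3 = 0.818 / 0.994 × 100 = 82.3 %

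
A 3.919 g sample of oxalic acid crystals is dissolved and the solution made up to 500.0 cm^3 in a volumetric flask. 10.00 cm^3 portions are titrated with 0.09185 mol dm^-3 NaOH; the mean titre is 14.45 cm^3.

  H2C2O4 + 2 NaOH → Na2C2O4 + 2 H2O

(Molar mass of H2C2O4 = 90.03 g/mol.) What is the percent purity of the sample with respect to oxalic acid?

76.23 %

n(NaOH) per titration = 0.01445 × 0.09185 = 1.327 × 10^-3 mol
From the 1:2 ratio, n(H2C2O4) in each aliquot = 1/2 × 1.327 × 10^-3 = 6.636 × 10^-4 mol
n(H2C2O4) in the whole flask = 6.636 × 10^-4 × 500.0/10.00 = 0.03318 mol
mass of H2C2O4 = 0.03318 × 90.03 = 2.987 g
% H2C2O4 = 2.987 / 3.919 × 100 = 76.23 %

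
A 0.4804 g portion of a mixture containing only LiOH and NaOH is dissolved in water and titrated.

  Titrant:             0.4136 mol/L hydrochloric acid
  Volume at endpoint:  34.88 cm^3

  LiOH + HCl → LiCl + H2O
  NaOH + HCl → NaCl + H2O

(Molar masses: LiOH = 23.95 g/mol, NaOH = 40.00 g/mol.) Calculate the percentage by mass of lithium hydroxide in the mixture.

n(HCl) = 0.03488 × 0.4136 = 0.01443 mol
Let x = n(LiOH), y = n(NaOH).
Titrant: 1x + 1y = 0.01443;  mass: 23.95x + 40.00y = 0.4804
Solving, x = 6.022 × 10^-3 mol, y = 8.404 × 10^-3 mol
mass of LiOH = 6.022 × 10^-3 × 23.95 = 0.1442 g
% LiOH = 0.1442 / 0.4804 × 100 = 30.02 %

30.02 %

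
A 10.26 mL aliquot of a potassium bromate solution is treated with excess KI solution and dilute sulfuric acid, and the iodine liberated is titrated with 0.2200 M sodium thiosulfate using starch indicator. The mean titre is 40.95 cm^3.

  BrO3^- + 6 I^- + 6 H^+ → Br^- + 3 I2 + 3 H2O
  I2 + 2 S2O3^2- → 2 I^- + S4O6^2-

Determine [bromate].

n(S2O3^2-) = 0.04095 × 0.2200 = 9.009 × 10^-3 mol
n(I2) = n(S2O3^2-)/2 = 4.505 × 10^-3 mol
From the 1:3 ratio, n(BrO3^-) in the aliquot = 1/3 × 4.505 × 10^-3 = 1.502 × 10^-3 mol
[BrO3^-] = 1.502 × 10^-3 / 0.01026 = 0.1463 mol/L

0.1463 M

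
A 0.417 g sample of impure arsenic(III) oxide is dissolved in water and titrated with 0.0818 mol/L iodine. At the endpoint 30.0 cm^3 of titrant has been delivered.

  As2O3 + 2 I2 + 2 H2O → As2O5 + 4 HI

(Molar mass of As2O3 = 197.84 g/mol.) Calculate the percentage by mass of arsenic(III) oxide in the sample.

n(I2) = 0.0300 L × 0.0818 mol/L = 2.45 × 10^-3 mol
From the 1:2 ratio, n(As2O3) = 1/2 × 2.45 × 10^-3 = 1.23 × 10^-3 mol
mass of As2O3 = 1.23 × 10^-3 × 197.84 g/mol = 0.243 g
% As2O3 = 0.243 / 0.417 × 100 = 58.2 %

58.2 %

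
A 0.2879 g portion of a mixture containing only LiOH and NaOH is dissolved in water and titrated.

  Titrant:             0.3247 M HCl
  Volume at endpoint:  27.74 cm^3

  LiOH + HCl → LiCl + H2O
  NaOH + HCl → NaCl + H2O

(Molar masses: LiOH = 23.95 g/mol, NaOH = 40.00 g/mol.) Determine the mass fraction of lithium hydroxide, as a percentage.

37.52 %

n(HCl) = 0.02774 × 0.3247 = 9.007 × 10^-3 mol
Let x = n(LiOH), y = n(NaOH).
Titrant: 1x + 1y = 9.007 × 10^-3;  mass: 23.95x + 40.00y = 0.2879
Solving, x = 4.510 × 10^-3 mol, y = 4.497 × 10^-3 mol
mass of LiOH = 4.510 × 10^-3 × 23.95 = 0.1080 g
% LiOH = 0.1080 / 0.2879 × 100 = 37.52 %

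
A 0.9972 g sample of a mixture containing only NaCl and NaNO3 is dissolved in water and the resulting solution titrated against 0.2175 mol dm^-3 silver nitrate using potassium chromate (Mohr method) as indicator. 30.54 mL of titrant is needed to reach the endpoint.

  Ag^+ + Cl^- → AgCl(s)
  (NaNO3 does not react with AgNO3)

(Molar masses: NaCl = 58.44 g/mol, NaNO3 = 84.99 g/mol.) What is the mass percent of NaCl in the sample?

38.93 %

n(AgNO3) = 0.03054 × 0.2175 = 6.642 × 10^-3 mol
Let x = n(NaCl), y = n(NaNO3).
Titrant: 1x = 6.642 × 10^-3;  mass: 58.44x + 84.99y = 0.9972
Solving, x = 6.642 × 10^-3 mol, y = 7.166 × 10^-3 mol
mass of NaCl = 6.642 × 10^-3 × 58.44 = 0.3882 g
% NaCl = 0.3882 / 0.9972 × 100 = 38.93 %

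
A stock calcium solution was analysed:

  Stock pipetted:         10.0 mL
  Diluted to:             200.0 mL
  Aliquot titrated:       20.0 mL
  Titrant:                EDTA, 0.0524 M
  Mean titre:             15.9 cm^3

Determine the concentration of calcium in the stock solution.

0.833 M

Ca^2+ + EDTA^4- → [Ca(EDTA)]^2-
n(EDTA) = 0.0159 × 0.0524 = 8.33 × 10^-4 mol
n(Ca2+) in the aliquot = 8.33 × 10^-4 mol (1:1 ratio)
[Ca2+]_dilute = 8.33 × 10^-4 / 0.0200 = 0.0417 mol/L
Dilution factor = 200.0 / 10.0 = 20.00
[Ca2+]_stock = 0.0417 × 20.00 = 0.833 mol/L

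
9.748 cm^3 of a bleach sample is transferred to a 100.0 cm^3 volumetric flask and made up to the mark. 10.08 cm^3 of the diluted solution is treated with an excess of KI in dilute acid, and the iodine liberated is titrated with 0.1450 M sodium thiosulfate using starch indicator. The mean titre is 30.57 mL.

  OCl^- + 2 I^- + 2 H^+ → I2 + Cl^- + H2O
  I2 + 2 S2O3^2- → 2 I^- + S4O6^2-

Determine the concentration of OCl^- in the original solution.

2.256 M

n(S2O3^2-) = 0.03057 × 0.1450 = 4.433 × 10^-3 mol
n(I2) = n(S2O3^2-)/2 = 2.216 × 10^-3 mol
n(OCl^-) in the aliquot = 2.216 × 10^-3 mol (1:1 ratio)
[OCl^-]_dilute = 2.216 × 10^-3 / 0.01008 = 0.2199 mol/L
[OCl^-]_original = 0.2199 × 100.0/9.748 = 2.256 mol/L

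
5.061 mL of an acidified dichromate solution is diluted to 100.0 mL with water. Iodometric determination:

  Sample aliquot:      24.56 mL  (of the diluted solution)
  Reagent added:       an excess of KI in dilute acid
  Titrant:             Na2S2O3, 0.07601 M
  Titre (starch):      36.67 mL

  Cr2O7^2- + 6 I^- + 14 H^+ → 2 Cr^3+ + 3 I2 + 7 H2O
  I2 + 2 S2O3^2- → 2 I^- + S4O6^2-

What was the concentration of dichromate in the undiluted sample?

0.3737 M

n(S2O3^2-) = 0.03667 × 0.07601 = 2.787 × 10^-3 mol
n(I2) = n(S2O3^2-)/2 = 1.394 × 10^-3 mol
From the 1:3 ratio, n(Cr2O7^2-) in the aliquot = 1/3 × 1.394 × 10^-3 = 4.645 × 10^-4 mol
[Cr2O7^2-]_dilute = 4.645 × 10^-4 / 0.02456 = 0.01891 mol/L
[Cr2O7^2-]_original = 0.01891 × 100.0/5.061 = 0.3737 mol/L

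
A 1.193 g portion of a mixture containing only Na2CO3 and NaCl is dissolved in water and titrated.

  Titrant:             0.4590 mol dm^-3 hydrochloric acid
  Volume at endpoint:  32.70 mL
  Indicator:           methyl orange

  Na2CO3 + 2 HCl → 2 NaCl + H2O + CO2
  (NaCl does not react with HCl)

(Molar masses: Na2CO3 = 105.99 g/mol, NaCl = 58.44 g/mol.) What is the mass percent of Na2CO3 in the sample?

66.67 %

n(HCl) = 0.03270 × 0.4590 = 0.01501 mol
Let x = n(Na2CO3), y = n(NaCl).
Titrant: 2x = 0.01501;  mass: 105.99x + 58.44y = 1.193
Solving, x = 7.505 × 10^-3 mol, y = 6.803 × 10^-3 mol
mass of Na2CO3 = 7.505 × 10^-3 × 105.99 = 0.7954 g
% Na2CO3 = 0.7954 / 1.193 × 100 = 66.67 %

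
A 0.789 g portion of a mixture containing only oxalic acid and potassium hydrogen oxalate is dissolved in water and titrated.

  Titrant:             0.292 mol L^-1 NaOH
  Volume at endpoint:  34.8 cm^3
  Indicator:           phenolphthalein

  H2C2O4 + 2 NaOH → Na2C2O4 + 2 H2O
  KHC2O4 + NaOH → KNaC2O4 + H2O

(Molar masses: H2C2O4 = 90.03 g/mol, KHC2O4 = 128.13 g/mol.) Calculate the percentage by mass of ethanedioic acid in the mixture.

n(NaOH) = 0.0348 × 0.292 = 0.0102 mol
Let x = n(H2C2O4), y = n(KHC2O4).
Titrant: 2x + 1y = 0.0102;  mass: 90.03x + 128.13y = 0.789
Solving, x = 3.09 × 10^-3 mol, y = 3.99 × 10^-3 mol
mass of H2C2O4 = 3.09 × 10^-3 × 90.03 = 0.278 g
% H2C2O4 = 0.278 / 0.789 × 100 = 35.2 %

35.2 %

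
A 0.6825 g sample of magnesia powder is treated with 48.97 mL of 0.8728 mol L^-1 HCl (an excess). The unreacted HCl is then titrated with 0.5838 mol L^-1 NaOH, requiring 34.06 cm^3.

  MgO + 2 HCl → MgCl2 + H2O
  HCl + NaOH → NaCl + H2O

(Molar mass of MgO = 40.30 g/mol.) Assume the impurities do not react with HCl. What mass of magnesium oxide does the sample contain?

n(HCl) added = 0.04897 × 0.8728 = 0.04274 mol
n(NaOH) used in back-titration = 0.03406 × 0.5838 = 0.01988 mol
n(HCl) left over = 0.01988 mol (1:1 ratio)
n(HCl) consumed by analyte = 0.04274 − 0.01988 = 0.02286 mol
From the 1:2 ratio, n(MgO) = 1/2 × 0.02286 = 0.01143 mol
mass of MgO = 0.01143 × 40.30 = 0.4606 g

0.4606 g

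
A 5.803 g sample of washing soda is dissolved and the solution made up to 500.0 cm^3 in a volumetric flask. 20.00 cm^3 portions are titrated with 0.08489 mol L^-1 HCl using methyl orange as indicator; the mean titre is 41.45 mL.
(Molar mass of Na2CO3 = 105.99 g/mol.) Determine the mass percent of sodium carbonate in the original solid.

Na2CO3 + 2 HCl → 2 NaCl + H2O + CO2
n(HCl) per titration = 0.04145 × 0.08489 = 3.519 × 10^-3 mol
From the 1:2 ratio, n(Na2CO3) in each aliquot = 1/2 × 3.519 × 10^-3 = 1.759 × 10^-3 mol
n(Na2CO3) in the whole flask = 1.759 × 10^-3 × 500.0/20.00 = 0.04398 mol
mass of Na2CO3 = 0.04398 × 105.99 = 4.662 g
% Na2CO3 = 4.662 / 5.803 × 100 = 80.33 %

80.33 %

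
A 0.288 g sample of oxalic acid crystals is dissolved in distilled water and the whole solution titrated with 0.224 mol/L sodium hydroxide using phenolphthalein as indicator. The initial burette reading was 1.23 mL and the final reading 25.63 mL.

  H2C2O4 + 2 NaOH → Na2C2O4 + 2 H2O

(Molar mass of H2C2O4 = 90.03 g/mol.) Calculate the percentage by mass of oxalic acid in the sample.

n(NaOH) = 0.0244 L × 0.224 mol/L = 5.47 × 10^-3 mol
From the 1:2 ratio, n(H2C2O4) = 1/2 × 5.47 × 10^-3 = 2.73 × 10^-3 mol
mass of H2C2O4 = 2.73 × 10^-3 × 90.03 g/mol = 0.246 g
% H2C2O4 = 0.246 / 0.288 × 100 = 85.4 %

85.4 %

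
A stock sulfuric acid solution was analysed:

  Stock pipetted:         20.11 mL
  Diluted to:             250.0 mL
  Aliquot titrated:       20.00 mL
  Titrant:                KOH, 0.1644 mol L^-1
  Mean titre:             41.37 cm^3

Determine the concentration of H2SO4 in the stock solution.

2.114 mol/L

H2SO4 + 2 KOH → K2SO4 + 2 H2O
n(KOH) = 0.04137 × 0.1644 = 6.801 × 10^-3 mol
From the 1:2 ratio, n(H2SO4) in the aliquot = 1/2 × 6.801 × 10^-3 = 3.401 × 10^-3 mol
[H2SO4]_dilute = 3.401 × 10^-3 / 0.02000 = 0.1700 mol/L
Dilution factor = 250.0 / 20.11 = 12.43
[H2SO4]_stock = 0.1700 × 12.43 = 2.114 mol/L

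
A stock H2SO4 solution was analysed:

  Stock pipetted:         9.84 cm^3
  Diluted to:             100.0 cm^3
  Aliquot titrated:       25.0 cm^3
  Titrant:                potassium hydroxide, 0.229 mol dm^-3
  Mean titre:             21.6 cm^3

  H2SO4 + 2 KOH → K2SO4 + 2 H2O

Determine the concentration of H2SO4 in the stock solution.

1.01 mol/L

n(KOH) = 0.0216 × 0.229 = 4.95 × 10^-3 mol
From the 1:2 ratio, n(H2SO4) in the aliquot = 1/2 × 4.95 × 10^-3 = 2.47 × 10^-3 mol
[H2SO4]_dilute = 2.47 × 10^-3 / 0.0250 = 0.0989 mol/L
Dilution factor = 100.0 / 9.84 = 10.16
[H2SO4]_stock = 0.0989 × 10.16 = 1.01 mol/L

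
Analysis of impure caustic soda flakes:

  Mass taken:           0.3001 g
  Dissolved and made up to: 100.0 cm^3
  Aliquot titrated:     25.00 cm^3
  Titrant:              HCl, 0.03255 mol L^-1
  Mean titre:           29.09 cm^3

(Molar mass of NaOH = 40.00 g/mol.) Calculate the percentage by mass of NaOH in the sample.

50.48 %

NaOH + HCl → NaCl + H2O
n(HCl) per titration = 0.02909 × 0.03255 = 9.469 × 10^-4 mol
n(NaOH) in each aliquot = 9.469 × 10^-4 mol (1:1 ratio)
n(NaOH) in the whole flask = 9.469 × 10^-4 × 100.0/25.00 = 3.788 × 10^-3 mol
mass of NaOH = 3.788 × 10^-3 × 40.00 = 0.1515 g
% NaOH = 0.1515 / 0.3001 × 100 = 50.48 %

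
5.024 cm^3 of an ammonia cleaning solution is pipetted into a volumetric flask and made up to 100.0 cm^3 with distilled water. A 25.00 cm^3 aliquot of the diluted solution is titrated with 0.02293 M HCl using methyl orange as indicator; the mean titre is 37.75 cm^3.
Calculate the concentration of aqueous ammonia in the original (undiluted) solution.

NH3 + HCl → NH4Cl
n(HCl) = 0.03775 × 0.02293 = 8.656 × 10^-4 mol
n(NH3) in the aliquot = 8.656 × 10^-4 mol (1:1 ratio)
[NH3]_dilute = 8.656 × 10^-4 / 0.02500 = 0.03462 mol/L
Dilution factor = 100.0 / 5.024 = 19.90
[NH3]_stock = 0.03462 × 19.90 = 0.6892 mol/L

0.6892 M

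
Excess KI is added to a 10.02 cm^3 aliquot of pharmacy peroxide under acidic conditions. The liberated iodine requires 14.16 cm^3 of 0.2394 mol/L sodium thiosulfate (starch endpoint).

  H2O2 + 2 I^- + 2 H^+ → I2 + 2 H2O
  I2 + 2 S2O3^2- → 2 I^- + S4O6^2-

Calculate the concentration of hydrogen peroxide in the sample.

n(S2O3^2-) = 0.01416 × 0.2394 = 3.390 × 10^-3 mol
n(I2) = n(S2O3^2-)/2 = 1.695 × 10^-3 mol
n(H2O2) in the aliquot = 1.695 × 10^-3 mol (1:1 ratio)
[H2O2] = 1.695 × 10^-3 / 0.01002 = 0.1692 mol/L

0.1692 mol/L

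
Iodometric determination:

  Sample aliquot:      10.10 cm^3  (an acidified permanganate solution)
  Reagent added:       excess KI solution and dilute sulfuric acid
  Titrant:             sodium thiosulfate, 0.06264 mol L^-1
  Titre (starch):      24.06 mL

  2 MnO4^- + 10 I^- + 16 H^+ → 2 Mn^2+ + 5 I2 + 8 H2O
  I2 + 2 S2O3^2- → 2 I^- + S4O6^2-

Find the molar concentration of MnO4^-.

0.02984 mol/L

n(S2O3^2-) = 0.02406 × 0.06264 = 1.507 × 10^-3 mol
n(I2) = n(S2O3^2-)/2 = 7.536 × 10^-4 mol
From the 2:5 ratio, n(MnO4^-) in the aliquot = 2/5 × 7.536 × 10^-4 = 3.014 × 10^-4 mol
[MnO4^-] = 3.014 × 10^-4 / 0.01010 = 0.02984 mol/L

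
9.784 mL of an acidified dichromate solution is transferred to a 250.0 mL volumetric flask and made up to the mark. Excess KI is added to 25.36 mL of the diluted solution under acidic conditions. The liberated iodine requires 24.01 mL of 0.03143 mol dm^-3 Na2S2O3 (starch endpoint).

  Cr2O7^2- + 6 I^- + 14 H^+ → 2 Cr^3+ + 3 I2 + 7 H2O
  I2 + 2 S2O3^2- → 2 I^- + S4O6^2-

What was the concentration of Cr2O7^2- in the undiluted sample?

0.1267 mol/L

n(S2O3^2-) = 0.02401 × 0.03143 = 7.546 × 10^-4 mol
n(I2) = n(S2O3^2-)/2 = 3.773 × 10^-4 mol
From the 1:3 ratio, n(Cr2O7^2-) in the aliquot = 1/3 × 3.773 × 10^-4 = 1.258 × 10^-4 mol
[Cr2O7^2-]_dilute = 1.258 × 10^-4 / 0.02536 = 0.004959 mol/L
[Cr2O7^2-]_original = 0.004959 × 250.0/9.784 = 0.1267 mol/L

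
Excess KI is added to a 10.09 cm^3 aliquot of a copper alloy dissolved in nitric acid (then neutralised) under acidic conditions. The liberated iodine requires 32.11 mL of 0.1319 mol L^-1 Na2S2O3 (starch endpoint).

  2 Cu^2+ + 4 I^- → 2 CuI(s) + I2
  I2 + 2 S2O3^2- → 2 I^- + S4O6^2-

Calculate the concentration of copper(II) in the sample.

0.4198 mol/L

n(S2O3^2-) = 0.03211 × 0.1319 = 4.235 × 10^-3 mol
n(I2) = n(S2O3^2-)/2 = 2.118 × 10^-3 mol
From the 2:1 ratio, n(Cu2+) in the aliquot = 2/1 × 2.118 × 10^-3 = 4.235 × 10^-3 mol
[Cu2+] = 4.235 × 10^-3 / 0.01009 = 0.4198 mol/L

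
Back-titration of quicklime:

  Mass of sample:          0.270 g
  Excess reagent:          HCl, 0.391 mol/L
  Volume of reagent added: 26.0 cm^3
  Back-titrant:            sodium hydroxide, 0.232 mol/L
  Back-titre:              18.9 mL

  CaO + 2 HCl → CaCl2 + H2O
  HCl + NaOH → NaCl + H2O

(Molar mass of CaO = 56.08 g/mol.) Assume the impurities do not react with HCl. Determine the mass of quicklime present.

0.162 g

n(HCl) added = 0.0260 × 0.391 = 0.0102 mol
n(NaOH) used in back-titration = 0.0189 × 0.232 = 4.38 × 10^-3 mol
n(HCl) left over = 4.38 × 10^-3 mol (1:1 ratio)
n(HCl) consumed by analyte = 0.0102 − 4.38 × 10^-3 = 5.78 × 10^-3 mol
From the 1:2 ratio, n(CaO) = 1/2 × 5.78 × 10^-3 = 2.89 × 10^-3 mol
mass of CaO = 2.89 × 10^-3 × 56.08 = 0.162 g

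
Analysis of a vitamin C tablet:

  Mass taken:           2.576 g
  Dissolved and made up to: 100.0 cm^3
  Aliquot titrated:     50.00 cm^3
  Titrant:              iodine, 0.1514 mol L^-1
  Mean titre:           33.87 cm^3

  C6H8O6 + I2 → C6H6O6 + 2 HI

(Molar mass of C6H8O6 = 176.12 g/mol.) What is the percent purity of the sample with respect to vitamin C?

70.12 %

n(I2) per titration = 0.03387 × 0.1514 = 5.128 × 10^-3 mol
n(C6H8O6) in each aliquot = 5.128 × 10^-3 mol (1:1 ratio)
n(C6H8O6) in the whole flask = 5.128 × 10^-3 × 100.0/50.00 = 0.01026 mol
mass of C6H8O6 = 0.01026 × 176.12 = 1.806 g
% C6H8O6 = 1.806 / 2.576 × 100 = 70.12 %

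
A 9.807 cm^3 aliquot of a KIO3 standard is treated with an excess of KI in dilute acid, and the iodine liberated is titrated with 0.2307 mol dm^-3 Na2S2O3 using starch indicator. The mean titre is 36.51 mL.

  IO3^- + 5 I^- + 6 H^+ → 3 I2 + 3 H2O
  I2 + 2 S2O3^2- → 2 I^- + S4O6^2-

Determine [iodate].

n(S2O3^2-) = 0.03651 × 0.2307 = 8.423 × 10^-3 mol
n(I2) = n(S2O3^2-)/2 = 4.211 × 10^-3 mol
From the 1:3 ratio, n(IO3^-) in the aliquot = 1/3 × 4.211 × 10^-3 = 1.404 × 10^-3 mol
[IO3^-] = 1.404 × 10^-3 / 0.009807 = 0.1431 mol/L

0.1431 mol/L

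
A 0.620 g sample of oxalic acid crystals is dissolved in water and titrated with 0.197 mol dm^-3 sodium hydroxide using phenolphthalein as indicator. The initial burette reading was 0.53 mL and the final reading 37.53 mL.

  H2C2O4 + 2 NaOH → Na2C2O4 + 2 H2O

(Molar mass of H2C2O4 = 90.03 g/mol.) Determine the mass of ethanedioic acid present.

n(NaOH) = 0.0370 L × 0.197 mol/L = 7.29 × 10^-3 mol
From the 1:2 ratio, n(H2C2O4) = 1/2 × 7.29 × 10^-3 = 3.64 × 10^-3 mol
mass of H2C2O4 = 3.64 × 10^-3 × 90.03 g/mol = 0.328 g

0.328 g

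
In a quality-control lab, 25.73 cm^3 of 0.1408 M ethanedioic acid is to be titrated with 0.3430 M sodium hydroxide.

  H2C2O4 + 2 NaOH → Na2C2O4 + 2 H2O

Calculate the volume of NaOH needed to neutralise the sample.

21.12 mL

n(H2C2O4) = 0.02573 L × 0.1408 mol/L = 3.623 × 10^-3 mol
From the 2:1 stoichiometry, n(NaOH) = 2/1 × 3.623 × 10^-3 = 7.246 × 10^-3 mol
V(NaOH) = 7.246 × 10^-3 mol / 0.3430 mol/L = 0.02112 L = 21.12 mL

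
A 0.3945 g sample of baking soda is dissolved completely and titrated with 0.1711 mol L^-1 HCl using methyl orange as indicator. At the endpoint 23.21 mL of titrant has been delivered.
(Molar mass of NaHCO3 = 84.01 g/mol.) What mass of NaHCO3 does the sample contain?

0.3336 g

NaHCO3 + HCl → NaCl + H2O + CO2
n(HCl) = 0.02321 L × 0.1711 mol/L = 3.971 × 10^-3 mol
n(NaHCO3) = 3.971 × 10^-3 mol (1:1 ratio)
mass of NaHCO3 = 3.971 × 10^-3 × 84.01 g/mol = 0.3336 g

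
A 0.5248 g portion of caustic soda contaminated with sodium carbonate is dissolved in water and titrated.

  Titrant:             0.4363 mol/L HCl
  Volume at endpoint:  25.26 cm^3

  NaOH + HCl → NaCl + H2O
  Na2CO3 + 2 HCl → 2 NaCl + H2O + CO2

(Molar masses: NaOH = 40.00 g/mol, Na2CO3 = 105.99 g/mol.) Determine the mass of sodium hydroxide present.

n(HCl) = 0.02526 × 0.4363 = 0.01102 mol
Let x = n(NaOH), y = n(Na2CO3).
Titrant: 1x + 2y = 0.01102;  mass: 40.00x + 105.99y = 0.5248
Solving, x = 4.560 × 10^-3 mol, y = 3.231 × 10^-3 mol
mass of NaOH = 4.560 × 10^-3 × 40.00 = 0.1824 g

0.1824 g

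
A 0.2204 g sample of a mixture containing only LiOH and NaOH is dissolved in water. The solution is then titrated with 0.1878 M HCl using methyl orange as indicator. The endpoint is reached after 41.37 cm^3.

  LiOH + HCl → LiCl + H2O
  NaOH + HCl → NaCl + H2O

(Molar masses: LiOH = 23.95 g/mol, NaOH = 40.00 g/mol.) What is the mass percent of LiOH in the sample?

61.19 %

n(HCl) = 0.04137 × 0.1878 = 7.769 × 10^-3 mol
Let x = n(LiOH), y = n(NaOH).
Titrant: 1x + 1y = 7.769 × 10^-3;  mass: 23.95x + 40.00y = 0.2204
Solving, x = 5.631 × 10^-3 mol, y = 2.139 × 10^-3 mol
mass of LiOH = 5.631 × 10^-3 × 23.95 = 0.1349 g
% LiOH = 0.1349 / 0.2204 × 100 = 61.19 %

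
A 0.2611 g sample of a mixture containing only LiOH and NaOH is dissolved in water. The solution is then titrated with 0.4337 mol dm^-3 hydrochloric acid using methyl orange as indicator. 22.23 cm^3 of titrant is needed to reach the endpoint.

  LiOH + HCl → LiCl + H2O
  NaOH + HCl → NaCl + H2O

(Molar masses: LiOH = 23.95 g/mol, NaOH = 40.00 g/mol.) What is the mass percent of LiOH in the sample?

71.18 %

n(HCl) = 0.02223 × 0.4337 = 9.641 × 10^-3 mol
Let x = n(LiOH), y = n(NaOH).
Titrant: 1x + 1y = 9.641 × 10^-3;  mass: 23.95x + 40.00y = 0.2611
Solving, x = 7.760 × 10^-3 mol, y = 1.881 × 10^-3 mol
mass of LiOH = 7.760 × 10^-3 × 23.95 = 0.1858 g
% LiOH = 0.1858 / 0.2611 × 100 = 71.18 %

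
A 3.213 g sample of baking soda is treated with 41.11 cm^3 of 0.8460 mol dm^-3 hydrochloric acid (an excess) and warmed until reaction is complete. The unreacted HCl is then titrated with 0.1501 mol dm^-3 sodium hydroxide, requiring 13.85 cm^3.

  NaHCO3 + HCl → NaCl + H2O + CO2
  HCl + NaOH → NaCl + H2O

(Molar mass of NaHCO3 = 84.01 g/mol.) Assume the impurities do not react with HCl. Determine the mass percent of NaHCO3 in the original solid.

85.50 %

n(HCl) added = 0.04111 × 0.8460 = 0.03478 mol
n(NaOH) used in back-titration = 0.01385 × 0.1501 = 2.079 × 10^-3 mol
n(HCl) left over = 2.079 × 10^-3 mol (1:1 ratio)
n(HCl) consumed by analyte = 0.03478 − 2.079 × 10^-3 = 0.03270 mol
n(NaHCO3) = 0.03270 mol (1:1 ratio)
mass of NaHCO3 = 0.03270 × 84.01 = 2.747 g
% NaHCO3 = 2.747 / 3.213 × 100 = 85.50 %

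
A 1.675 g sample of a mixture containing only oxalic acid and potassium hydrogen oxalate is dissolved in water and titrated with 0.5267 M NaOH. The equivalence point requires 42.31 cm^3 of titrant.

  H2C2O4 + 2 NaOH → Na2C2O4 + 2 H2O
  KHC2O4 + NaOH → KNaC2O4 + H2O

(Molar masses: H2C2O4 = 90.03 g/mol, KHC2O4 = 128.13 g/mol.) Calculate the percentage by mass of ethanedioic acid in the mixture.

n(NaOH) = 0.04231 × 0.5267 = 0.02228 mol
Let x = n(H2C2O4), y = n(KHC2O4).
Titrant: 2x + 1y = 0.02228;  mass: 90.03x + 128.13y = 1.675
Solving, x = 7.101 × 10^-3 mol, y = 8.083 × 10^-3 mol
mass of H2C2O4 = 7.101 × 10^-3 × 90.03 = 0.6393 g
% H2C2O4 = 0.6393 / 1.675 × 100 = 38.17 %

38.17 %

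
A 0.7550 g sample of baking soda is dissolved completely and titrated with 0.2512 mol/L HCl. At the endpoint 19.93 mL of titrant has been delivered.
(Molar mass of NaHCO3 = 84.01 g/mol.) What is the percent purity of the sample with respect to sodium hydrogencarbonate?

55.71 %

NaHCO3 + HCl → NaCl + H2O + CO2
n(HCl) = 0.01993 L × 0.2512 mol/L = 5.006 × 10^-3 mol
n(NaHCO3) = 5.006 × 10^-3 mol (1:1 ratio)
mass of NaHCO3 = 5.006 × 10^-3 × 84.01 g/mol = 0.4206 g
% NaHCO3 = 0.4206 / 0.7550 × 100 = 55.71 %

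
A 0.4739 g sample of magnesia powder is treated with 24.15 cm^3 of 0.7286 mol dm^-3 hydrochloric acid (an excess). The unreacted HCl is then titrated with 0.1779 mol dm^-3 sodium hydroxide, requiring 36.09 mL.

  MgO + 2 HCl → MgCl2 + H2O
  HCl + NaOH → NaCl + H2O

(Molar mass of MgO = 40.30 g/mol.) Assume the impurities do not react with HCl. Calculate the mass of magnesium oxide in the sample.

0.2252 g

n(HCl) added = 0.02415 × 0.7286 = 0.01760 mol
n(NaOH) used in back-titration = 0.03609 × 0.1779 = 6.420 × 10^-3 mol
n(HCl) left over = 6.420 × 10^-3 mol (1:1 ratio)
n(HCl) consumed by analyte = 0.01760 − 6.420 × 10^-3 = 0.01118 mol
From the 1:2 ratio, n(MgO) = 1/2 × 0.01118 = 5.588 × 10^-3 mol
mass of MgO = 5.588 × 10^-3 × 40.30 = 0.2252 g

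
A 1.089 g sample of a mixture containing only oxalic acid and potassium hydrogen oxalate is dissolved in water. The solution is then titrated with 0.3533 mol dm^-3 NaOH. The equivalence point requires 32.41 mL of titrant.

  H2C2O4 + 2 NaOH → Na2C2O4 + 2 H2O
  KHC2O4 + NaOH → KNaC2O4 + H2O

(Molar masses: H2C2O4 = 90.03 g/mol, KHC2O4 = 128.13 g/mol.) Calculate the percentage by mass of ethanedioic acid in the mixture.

18.81 %

n(NaOH) = 0.03241 × 0.3533 = 0.01145 mol
Let x = n(H2C2O4), y = n(KHC2O4).
Titrant: 2x + 1y = 0.01145;  mass: 90.03x + 128.13y = 1.089
Solving, x = 2.275 × 10^-3 mol, y = 6.901 × 10^-3 mol
mass of H2C2O4 = 2.275 × 10^-3 × 90.03 = 0.2048 g
% H2C2O4 = 0.2048 / 1.089 × 100 = 18.81 %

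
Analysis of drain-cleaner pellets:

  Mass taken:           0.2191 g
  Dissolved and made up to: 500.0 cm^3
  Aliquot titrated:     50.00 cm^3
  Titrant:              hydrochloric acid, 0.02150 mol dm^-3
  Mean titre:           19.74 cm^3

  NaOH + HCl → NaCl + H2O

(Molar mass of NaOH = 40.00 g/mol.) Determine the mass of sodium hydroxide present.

n(HCl) per titration = 0.01974 × 0.02150 = 4.244 × 10^-4 mol
n(NaOH) in each aliquot = 4.244 × 10^-4 mol (1:1 ratio)
n(NaOH) in the whole flask = 4.244 × 10^-4 × 500.0/50.00 = 4.244 × 10^-3 mol
mass of NaOH = 4.244 × 10^-3 × 40.00 = 0.1698 g

0.1698 g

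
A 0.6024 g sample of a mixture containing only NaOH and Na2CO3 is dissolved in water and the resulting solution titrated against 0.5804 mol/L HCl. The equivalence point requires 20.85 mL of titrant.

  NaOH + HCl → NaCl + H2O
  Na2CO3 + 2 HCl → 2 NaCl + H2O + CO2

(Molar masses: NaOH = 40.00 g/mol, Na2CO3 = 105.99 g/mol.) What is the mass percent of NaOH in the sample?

19.88 %

n(HCl) = 0.02085 × 0.5804 = 0.01210 mol
Let x = n(NaOH), y = n(Na2CO3).
Titrant: 1x + 2y = 0.01210;  mass: 40.00x + 105.99y = 0.6024
Solving, x = 2.994 × 10^-3 mol, y = 4.554 × 10^-3 mol
mass of NaOH = 2.994 × 10^-3 × 40.00 = 0.1198 g
% NaOH = 0.1198 / 0.6024 × 100 = 19.88 %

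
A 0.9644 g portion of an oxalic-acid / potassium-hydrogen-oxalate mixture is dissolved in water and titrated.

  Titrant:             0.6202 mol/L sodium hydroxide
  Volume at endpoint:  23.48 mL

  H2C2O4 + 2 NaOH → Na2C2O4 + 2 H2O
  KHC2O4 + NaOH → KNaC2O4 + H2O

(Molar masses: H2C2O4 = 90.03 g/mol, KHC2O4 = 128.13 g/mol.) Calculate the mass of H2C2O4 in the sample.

n(NaOH) = 0.02348 × 0.6202 = 0.01456 mol
Let x = n(H2C2O4), y = n(KHC2O4).
Titrant: 2x + 1y = 0.01456;  mass: 90.03x + 128.13y = 0.9644
Solving, x = 5.423 × 10^-3 mol, y = 3.716 × 10^-3 mol
mass of H2C2O4 = 5.423 × 10^-3 × 90.03 = 0.4882 g

0.4882 g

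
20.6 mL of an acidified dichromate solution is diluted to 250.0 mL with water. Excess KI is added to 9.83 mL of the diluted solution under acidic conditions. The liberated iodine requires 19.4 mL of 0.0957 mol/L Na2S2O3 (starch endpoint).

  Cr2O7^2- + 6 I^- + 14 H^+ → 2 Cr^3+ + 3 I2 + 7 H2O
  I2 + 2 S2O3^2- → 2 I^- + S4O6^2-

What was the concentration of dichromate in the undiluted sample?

n(S2O3^2-) = 0.0194 × 0.0957 = 1.86 × 10^-3 mol
n(I2) = n(S2O3^2-)/2 = 9.28 × 10^-4 mol
From the 1:3 ratio, n(Cr2O7^2-) in the aliquot = 1/3 × 9.28 × 10^-4 = 3.09 × 10^-4 mol
[Cr2O7^2-]_dilute = 3.09 × 10^-4 / 0.00983 = 0.0315 mol/L
[Cr2O7^2-]_original = 0.0315 × 250.0/20.6 = 0.382 mol/L

0.382 mol/L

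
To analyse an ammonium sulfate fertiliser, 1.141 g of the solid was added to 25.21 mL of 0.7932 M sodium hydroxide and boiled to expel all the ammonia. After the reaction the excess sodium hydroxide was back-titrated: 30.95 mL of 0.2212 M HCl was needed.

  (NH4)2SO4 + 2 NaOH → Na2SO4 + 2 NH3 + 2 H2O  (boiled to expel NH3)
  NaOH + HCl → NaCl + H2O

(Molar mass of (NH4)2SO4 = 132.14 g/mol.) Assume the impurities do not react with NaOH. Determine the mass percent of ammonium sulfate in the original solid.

n(NaOH) added = 0.02521 × 0.7932 = 0.02000 mol
n(HCl) used in back-titration = 0.03095 × 0.2212 = 6.846 × 10^-3 mol
n(NaOH) left over = 6.846 × 10^-3 mol (1:1 ratio)
n(NaOH) consumed by analyte = 0.02000 − 6.846 × 10^-3 = 0.01315 mol
From the 1:2 ratio, n((NH4)2SO4) = 1/2 × 0.01315 = 6.575 × 10^-3 mol
mass of (NH4)2SO4 = 6.575 × 10^-3 × 132.14 = 0.8688 g
% (NH4)2SO4 = 0.8688 / 1.141 × 100 = 76.15 %

76.15 %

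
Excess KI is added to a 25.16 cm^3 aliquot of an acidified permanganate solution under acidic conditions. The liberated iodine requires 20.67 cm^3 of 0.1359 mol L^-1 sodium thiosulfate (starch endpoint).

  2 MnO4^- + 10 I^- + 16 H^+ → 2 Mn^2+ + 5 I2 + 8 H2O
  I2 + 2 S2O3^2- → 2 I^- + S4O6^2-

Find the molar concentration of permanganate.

n(S2O3^2-) = 0.02067 × 0.1359 = 2.809 × 10^-3 mol
n(I2) = n(S2O3^2-)/2 = 1.405 × 10^-3 mol
From the 2:5 ratio, n(MnO4^-) in the aliquot = 2/5 × 1.405 × 10^-3 = 5.618 × 10^-4 mol
[MnO4^-] = 5.618 × 10^-4 / 0.02516 = 0.02233 mol/L

0.02233 mol/L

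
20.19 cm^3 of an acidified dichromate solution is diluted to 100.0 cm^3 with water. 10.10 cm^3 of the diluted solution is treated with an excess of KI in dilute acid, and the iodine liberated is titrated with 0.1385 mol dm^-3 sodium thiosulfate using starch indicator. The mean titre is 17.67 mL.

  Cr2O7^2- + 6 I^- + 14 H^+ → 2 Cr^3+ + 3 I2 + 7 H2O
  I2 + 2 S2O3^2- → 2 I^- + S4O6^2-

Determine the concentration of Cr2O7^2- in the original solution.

0.2000 mol/L

n(S2O3^2-) = 0.01767 × 0.1385 = 2.447 × 10^-3 mol
n(I2) = n(S2O3^2-)/2 = 1.224 × 10^-3 mol
From the 1:3 ratio, n(Cr2O7^2-) in the aliquot = 1/3 × 1.224 × 10^-3 = 4.079 × 10^-4 mol
[Cr2O7^2-]_dilute = 4.079 × 10^-4 / 0.01010 = 0.04038 mol/L
[Cr2O7^2-]_original = 0.04038 × 100.0/20.19 = 0.2000 mol/L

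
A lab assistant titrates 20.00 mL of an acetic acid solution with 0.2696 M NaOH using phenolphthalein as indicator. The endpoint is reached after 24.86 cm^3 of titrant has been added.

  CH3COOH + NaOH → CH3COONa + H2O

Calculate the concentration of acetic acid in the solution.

0.3351 M

n(NaOH) = 0.02486 L × 0.2696 mol/L = 6.702 × 10^-3 mol
n(CH3COOH) = 6.702 × 10^-3 mol (1:1 mole ratio)
[CH3COOH] = 6.702 × 10^-3 mol / 0.02000 L = 0.3351 mol/L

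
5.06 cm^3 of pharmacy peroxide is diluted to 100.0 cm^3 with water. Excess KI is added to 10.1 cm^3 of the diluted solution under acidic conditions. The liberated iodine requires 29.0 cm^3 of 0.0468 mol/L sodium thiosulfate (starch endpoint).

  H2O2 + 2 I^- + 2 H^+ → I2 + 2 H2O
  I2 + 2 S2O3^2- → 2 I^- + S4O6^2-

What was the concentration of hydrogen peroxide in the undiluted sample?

1.33 mol/L

n(S2O3^2-) = 0.0290 × 0.0468 = 1.36 × 10^-3 mol
n(I2) = n(S2O3^2-)/2 = 6.79 × 10^-4 mol
n(H2O2) in the aliquot = 6.79 × 10^-4 mol (1:1 ratio)
[H2O2]_dilute = 6.79 × 10^-4 / 0.0101 = 0.0672 mol/L
[H2O2]_original = 0.0672 × 100.0/5.06 = 1.33 mol/L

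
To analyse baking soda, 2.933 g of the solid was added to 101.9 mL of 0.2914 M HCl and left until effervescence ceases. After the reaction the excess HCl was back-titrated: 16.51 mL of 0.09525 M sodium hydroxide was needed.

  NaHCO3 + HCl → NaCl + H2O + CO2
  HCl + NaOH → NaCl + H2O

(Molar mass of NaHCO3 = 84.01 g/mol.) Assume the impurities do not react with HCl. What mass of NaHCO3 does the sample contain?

2.362 g

n(HCl) added = 0.1019 × 0.2914 = 0.02969 mol
n(NaOH) used in back-titration = 0.01651 × 0.09525 = 1.573 × 10^-3 mol
n(HCl) left over = 1.573 × 10^-3 mol (1:1 ratio)
n(HCl) consumed by analyte = 0.02969 − 1.573 × 10^-3 = 0.02812 mol
n(NaHCO3) = 0.02812 mol (1:1 ratio)
mass of NaHCO3 = 0.02812 × 84.01 = 2.362 g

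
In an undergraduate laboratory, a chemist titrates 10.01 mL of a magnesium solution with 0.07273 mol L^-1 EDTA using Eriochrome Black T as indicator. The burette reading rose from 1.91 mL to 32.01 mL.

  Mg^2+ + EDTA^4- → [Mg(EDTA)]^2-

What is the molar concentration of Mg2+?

n(EDTA) = 0.03010 L × 0.07273 mol/L = 2.189 × 10^-3 mol
n(Mg2+) = 2.189 × 10^-3 mol (1:1 mole ratio)
[Mg2+] = 2.189 × 10^-3 mol / 0.01001 L = 0.2187 mol/L

0.2187 mol/L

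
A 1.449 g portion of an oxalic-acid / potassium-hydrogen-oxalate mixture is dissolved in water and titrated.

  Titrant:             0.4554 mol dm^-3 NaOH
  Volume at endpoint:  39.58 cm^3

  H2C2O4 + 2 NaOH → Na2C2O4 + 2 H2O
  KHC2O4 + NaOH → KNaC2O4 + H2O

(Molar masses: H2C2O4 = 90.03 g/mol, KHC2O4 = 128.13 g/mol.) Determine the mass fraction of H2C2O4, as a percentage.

32.16 %

n(NaOH) = 0.03958 × 0.4554 = 0.01802 mol
Let x = n(H2C2O4), y = n(KHC2O4).
Titrant: 2x + 1y = 0.01802;  mass: 90.03x + 128.13y = 1.449
Solving, x = 5.177 × 10^-3 mol, y = 7.671 × 10^-3 mol
mass of H2C2O4 = 5.177 × 10^-3 × 90.03 = 0.4661 g
% H2C2O4 = 0.4661 / 1.449 × 100 = 32.16 %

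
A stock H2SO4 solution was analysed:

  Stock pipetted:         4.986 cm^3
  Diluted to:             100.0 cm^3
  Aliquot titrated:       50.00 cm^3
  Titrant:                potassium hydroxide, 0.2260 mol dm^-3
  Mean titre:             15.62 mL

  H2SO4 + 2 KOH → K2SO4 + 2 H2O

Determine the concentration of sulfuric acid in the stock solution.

n(KOH) = 0.01562 × 0.2260 = 3.530 × 10^-3 mol
From the 1:2 ratio, n(H2SO4) in the aliquot = 1/2 × 3.530 × 10^-3 = 1.765 × 10^-3 mol
[H2SO4]_dilute = 1.765 × 10^-3 / 0.05000 = 0.03530 mol/L
Dilution factor = 100.0 / 4.986 = 20.06
[H2SO4]_stock = 0.03530 × 20.06 = 0.7080 mol/L

0.7080 mol/L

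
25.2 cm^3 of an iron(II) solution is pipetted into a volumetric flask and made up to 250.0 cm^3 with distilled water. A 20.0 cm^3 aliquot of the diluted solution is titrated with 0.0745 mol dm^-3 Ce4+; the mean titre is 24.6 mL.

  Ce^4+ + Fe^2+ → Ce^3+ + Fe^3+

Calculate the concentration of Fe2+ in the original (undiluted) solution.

n(Ce4+) = 0.0246 × 0.0745 = 1.83 × 10^-3 mol
n(Fe2+) in the aliquot = 1.83 × 10^-3 mol (1:1 ratio)
[Fe2+]_dilute = 1.83 × 10^-3 / 0.0200 = 0.0916 mol/L
Dilution factor = 250.0 / 25.2 = 9.921
[Fe2+]_stock = 0.0916 × 9.921 = 0.909 mol/L

0.909 mol/L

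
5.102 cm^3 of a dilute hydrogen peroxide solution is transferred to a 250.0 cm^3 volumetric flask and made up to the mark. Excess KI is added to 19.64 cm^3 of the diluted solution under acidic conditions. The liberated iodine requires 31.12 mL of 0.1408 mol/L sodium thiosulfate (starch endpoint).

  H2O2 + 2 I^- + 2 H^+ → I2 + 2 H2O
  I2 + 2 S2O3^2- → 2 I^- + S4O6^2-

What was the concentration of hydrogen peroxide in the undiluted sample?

n(S2O3^2-) = 0.03112 × 0.1408 = 4.382 × 10^-3 mol
n(I2) = n(S2O3^2-)/2 = 2.191 × 10^-3 mol
n(H2O2) in the aliquot = 2.191 × 10^-3 mol (1:1 ratio)
[H2O2]_dilute = 2.191 × 10^-3 / 0.01964 = 0.1116 mol/L
[H2O2]_original = 0.1116 × 250.0/5.102 = 5.466 mol/L

5.466 mol/L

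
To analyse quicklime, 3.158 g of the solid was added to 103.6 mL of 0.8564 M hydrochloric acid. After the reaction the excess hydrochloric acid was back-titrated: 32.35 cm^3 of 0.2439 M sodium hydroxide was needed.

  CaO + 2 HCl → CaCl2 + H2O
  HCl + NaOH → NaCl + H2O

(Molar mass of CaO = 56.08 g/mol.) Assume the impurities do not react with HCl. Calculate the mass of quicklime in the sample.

2.267 g

n(HCl) added = 0.1036 × 0.8564 = 0.08872 mol
n(NaOH) used in back-titration = 0.03235 × 0.2439 = 7.890 × 10^-3 mol
n(HCl) left over = 7.890 × 10^-3 mol (1:1 ratio)
n(HCl) consumed by analyte = 0.08872 − 7.890 × 10^-3 = 0.08083 mol
From the 1:2 ratio, n(CaO) = 1/2 × 0.08083 = 0.04042 mol
mass of CaO = 0.04042 × 56.08 = 2.267 g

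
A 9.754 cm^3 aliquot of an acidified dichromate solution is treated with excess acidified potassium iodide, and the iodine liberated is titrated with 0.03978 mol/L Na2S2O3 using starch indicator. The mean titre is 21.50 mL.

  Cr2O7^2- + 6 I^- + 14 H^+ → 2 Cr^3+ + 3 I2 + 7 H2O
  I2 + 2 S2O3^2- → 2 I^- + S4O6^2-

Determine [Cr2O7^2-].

0.01461 mol/L

n(S2O3^2-) = 0.02150 × 0.03978 = 8.553 × 10^-4 mol
n(I2) = n(S2O3^2-)/2 = 4.276 × 10^-4 mol
From the 1:3 ratio, n(Cr2O7^2-) in the aliquot = 1/3 × 4.276 × 10^-4 = 1.425 × 10^-4 mol
[Cr2O7^2-] = 1.425 × 10^-4 / 0.009754 = 0.01461 mol/L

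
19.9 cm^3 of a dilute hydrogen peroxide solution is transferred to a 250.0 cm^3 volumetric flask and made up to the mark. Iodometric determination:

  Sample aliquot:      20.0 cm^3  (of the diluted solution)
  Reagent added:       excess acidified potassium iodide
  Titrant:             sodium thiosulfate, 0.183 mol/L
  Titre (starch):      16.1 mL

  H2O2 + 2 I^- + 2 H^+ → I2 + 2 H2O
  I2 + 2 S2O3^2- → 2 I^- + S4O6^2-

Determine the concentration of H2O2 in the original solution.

0.925 mol/L

n(S2O3^2-) = 0.0161 × 0.183 = 2.95 × 10^-3 mol
n(I2) = n(S2O3^2-)/2 = 1.47 × 10^-3 mol
n(H2O2) in the aliquot = 1.47 × 10^-3 mol (1:1 ratio)
[H2O2]_dilute = 1.47 × 10^-3 / 0.0200 = 0.0737 mol/L
[H2O2]_original = 0.0737 × 250.0/19.9 = 0.925 mol/L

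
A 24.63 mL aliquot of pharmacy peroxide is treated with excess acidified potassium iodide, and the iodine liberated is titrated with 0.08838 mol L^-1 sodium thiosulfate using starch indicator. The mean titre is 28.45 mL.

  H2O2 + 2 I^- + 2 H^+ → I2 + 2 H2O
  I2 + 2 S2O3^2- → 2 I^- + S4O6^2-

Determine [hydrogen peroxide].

0.05104 mol/L

n(S2O3^2-) = 0.02845 × 0.08838 = 2.514 × 10^-3 mol
n(I2) = n(S2O3^2-)/2 = 1.257 × 10^-3 mol
n(H2O2) in the aliquot = 1.257 × 10^-3 mol (1:1 ratio)
[H2O2] = 1.257 × 10^-3 / 0.02463 = 0.05104 mol/L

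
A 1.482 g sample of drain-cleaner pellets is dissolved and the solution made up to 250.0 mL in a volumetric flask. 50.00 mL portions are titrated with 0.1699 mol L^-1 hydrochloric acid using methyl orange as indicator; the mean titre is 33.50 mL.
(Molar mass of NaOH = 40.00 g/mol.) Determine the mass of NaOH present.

NaOH + HCl → NaCl + H2O
n(HCl) per titration = 0.03350 × 0.1699 = 5.692 × 10^-3 mol
n(NaOH) in each aliquot = 5.692 × 10^-3 mol (1:1 ratio)
n(NaOH) in the whole flask = 5.692 × 10^-3 × 250.0/50.00 = 0.02846 mol
mass of NaOH = 0.02846 × 40.00 = 1.138 g

1.138 g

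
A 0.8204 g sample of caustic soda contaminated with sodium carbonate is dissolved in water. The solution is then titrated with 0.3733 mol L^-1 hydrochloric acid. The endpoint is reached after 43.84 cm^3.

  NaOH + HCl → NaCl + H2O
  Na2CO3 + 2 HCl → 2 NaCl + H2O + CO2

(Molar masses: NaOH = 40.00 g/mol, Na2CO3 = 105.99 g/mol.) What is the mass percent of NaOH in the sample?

17.59 %

n(HCl) = 0.04384 × 0.3733 = 0.01637 mol
Let x = n(NaOH), y = n(Na2CO3).
Titrant: 1x + 2y = 0.01637;  mass: 40.00x + 105.99y = 0.8204
Solving, x = 3.608 × 10^-3 mol, y = 6.379 × 10^-3 mol
mass of NaOH = 3.608 × 10^-3 × 40.00 = 0.1443 g
% NaOH = 0.1443 / 0.8204 × 100 = 17.59 %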